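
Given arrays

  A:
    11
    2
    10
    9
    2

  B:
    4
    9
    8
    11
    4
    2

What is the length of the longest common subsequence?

2

Pick 11 (A #1, B #4) → 2 (A #5, B #6); all 2 values appear in both, in order. dp[5][6] = 2 confirms this is the maximum.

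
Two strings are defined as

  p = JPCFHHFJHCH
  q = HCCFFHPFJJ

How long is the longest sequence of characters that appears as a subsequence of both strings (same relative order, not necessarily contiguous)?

5

One common subsequence of length 5: C [3,3], F [4,5], H [5,6], F [7,8], J [8,10]. dp[11][10] = 5 confirms this is the maximum.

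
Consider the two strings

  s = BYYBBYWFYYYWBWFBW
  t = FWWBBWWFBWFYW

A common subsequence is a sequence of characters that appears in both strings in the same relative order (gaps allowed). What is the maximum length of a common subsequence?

Taking B at s[1]=t[4]; then B at s[4]=t[5]; then W at s[7]=t[7]; then F at s[8]=t[8]; then B at s[13]=t[9]; then W at s[14]=t[10]; then F at s[15]=t[11]; then W at s[17]=t[13] gives a common subsequence of length 8. dp[17][13] = 8 confirms this is the maximum.

8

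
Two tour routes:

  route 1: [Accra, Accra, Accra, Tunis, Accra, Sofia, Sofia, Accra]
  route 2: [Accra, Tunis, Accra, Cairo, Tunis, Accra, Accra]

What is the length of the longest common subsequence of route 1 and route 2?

Taking Accra [1,1], Accra [2,3], Tunis [4,5], Accra [5,6], Accra [8,7] gives a common subsequence of length 5. The LCS DP gives dp[8][7] = 5, so this is optimal.

5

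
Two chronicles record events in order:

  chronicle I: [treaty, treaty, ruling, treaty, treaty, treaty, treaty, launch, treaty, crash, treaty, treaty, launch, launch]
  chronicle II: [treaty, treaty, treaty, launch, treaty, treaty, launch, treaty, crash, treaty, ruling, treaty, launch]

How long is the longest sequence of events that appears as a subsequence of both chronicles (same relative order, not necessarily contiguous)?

One common subsequence of length 11: treaty (chronicle I #1, chronicle II #1), then treaty (chronicle I #2, chronicle II #2), then treaty (chronicle I #4, chronicle II #3), then treaty (chronicle I #6, chronicle II #5), then treaty (chronicle I #7, chronicle II #6), then launch (chronicle I #8, chronicle II #7), then treaty (chronicle I #9, chronicle II #8), then crash (chronicle I #10, chronicle II #9), then treaty (chronicle I #11, chronicle II #10), then treaty (chronicle I #12, chronicle II #12), then launch (chronicle I #14, chronicle II #13), and the DP table's final entry dp[14][13] is also 11, so no common subsequence is longer.

11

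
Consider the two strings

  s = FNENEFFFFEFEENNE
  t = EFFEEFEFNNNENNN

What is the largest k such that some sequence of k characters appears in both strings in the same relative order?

9

Match F [1,3] → E [3,4] → E [5,5] → F [9,6] → E [10,7] → F [11,8] → E [12,12] → N [14,14] → N [15,15] — 9 characters in the same relative order in both. Since dp[16][15] = 9, nothing longer is possible.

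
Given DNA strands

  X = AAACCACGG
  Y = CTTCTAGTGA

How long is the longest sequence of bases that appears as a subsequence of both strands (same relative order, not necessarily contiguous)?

One common subsequence of length 5: C (X #4, Y #1), then C (X #5, Y #4), then A (X #6, Y #6), then G (X #8, Y #7), then G (X #9, Y #9). Since dp[9][10] = 5, nothing longer is possible.

5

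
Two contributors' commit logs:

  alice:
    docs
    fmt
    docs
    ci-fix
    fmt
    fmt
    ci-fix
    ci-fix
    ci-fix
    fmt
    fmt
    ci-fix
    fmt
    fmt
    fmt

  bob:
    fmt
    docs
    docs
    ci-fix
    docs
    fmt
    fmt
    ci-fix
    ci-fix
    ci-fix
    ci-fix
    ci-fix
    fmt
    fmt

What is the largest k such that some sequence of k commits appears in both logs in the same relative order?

11

Taking docs (alice #1, bob #2), docs (alice #3, bob #3), ci-fix (alice #4, bob #4), fmt (alice #5, bob #6), fmt (alice #6, bob #7), ci-fix (alice #7, bob #9), ci-fix (alice #8, bob #10), ci-fix (alice #9, bob #11), ci-fix (alice #12, bob #12), fmt (alice #14, bob #13), fmt (alice #15, bob #14) gives a common subsequence of length 11, and the DP table's final entry dp[15][14] is also 11, so no common subsequence is longer.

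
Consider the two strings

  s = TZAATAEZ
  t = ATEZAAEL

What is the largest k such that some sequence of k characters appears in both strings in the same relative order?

Match T at s[1]=t[2]; then Z at s[2]=t[4]; then A at s[4]=t[5]; then A at s[6]=t[6]; then E at s[7]=t[7] — 5 characters in the same relative order in both. dp[8][8] = 5 confirms this is the maximum.

5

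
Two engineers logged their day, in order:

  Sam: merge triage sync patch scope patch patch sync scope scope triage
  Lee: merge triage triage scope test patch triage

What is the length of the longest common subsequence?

Taking merge [1,1]; then triage [2,3]; then scope [5,4]; then patch [7,6]; then triage [11,7] gives a common subsequence of length 5, and the DP table's final entry dp[11][7] is also 5, so no common subsequence is longer.

5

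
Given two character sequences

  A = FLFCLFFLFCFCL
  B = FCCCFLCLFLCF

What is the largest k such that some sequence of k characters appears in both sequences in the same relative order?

One common subsequence of length 8: F [1,5]; then L [2,6]; then C [4,7]; then L [5,8]; then F [7,9]; then L [8,10]; then C [10,11]; then F [11,12]. dp[13][12] = 8 confirms this is the maximum.

8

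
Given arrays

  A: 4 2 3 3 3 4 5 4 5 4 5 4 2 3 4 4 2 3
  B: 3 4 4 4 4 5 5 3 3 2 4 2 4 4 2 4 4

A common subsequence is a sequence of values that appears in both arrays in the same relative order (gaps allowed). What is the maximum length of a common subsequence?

Taking 4 [1,3], 4 [6,4], 4 [8,5], 5 [9,6], 5 [11,7], 4 [12,11], 2 [13,12], 4 [15,13], 4 [16,14], 2 [17,15] gives a common subsequence of length 10. The LCS DP gives dp[18][17] = 10, so this is optimal.

10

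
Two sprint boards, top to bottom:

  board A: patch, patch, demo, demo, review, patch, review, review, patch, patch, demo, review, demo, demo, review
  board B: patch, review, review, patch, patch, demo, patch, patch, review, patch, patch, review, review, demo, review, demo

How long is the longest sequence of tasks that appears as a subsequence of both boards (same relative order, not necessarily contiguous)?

10

One common subsequence of length 10: patch at board A[1]=board B[4] → patch at board A[2]=board B[5] → demo at board A[3]=board B[6] → review at board A[5]=board B[9] → patch at board A[6]=board B[11] → review at board A[7]=board B[12] → review at board A[8]=board B[13] → demo at board A[11]=board B[14] → review at board A[12]=board B[15] → demo at board A[14]=board B[16]. dp[15][16] = 10 confirms this is the maximum.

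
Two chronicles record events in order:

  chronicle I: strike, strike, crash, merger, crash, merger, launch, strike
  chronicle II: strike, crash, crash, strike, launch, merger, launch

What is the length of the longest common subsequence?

5

Pick strike at chronicle I[2]=chronicle II[1], crash at chronicle I[3]=chronicle II[2], crash at chronicle I[5]=chronicle II[3], merger at chronicle I[6]=chronicle II[6], launch at chronicle I[7]=chronicle II[7]; all 5 events appear in both, in order. dp[8][7] = 5 confirms this is the maximum.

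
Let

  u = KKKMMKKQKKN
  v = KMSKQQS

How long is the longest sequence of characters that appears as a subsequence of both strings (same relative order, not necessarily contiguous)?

4

Match K at u[3]=v[1], M at u[4]=v[2], K at u[6]=v[4], Q at u[8]=v[6] — 4 characters in the same relative order in both, and the DP table's final entry dp[11][7] is also 4, so no common subsequence is longer.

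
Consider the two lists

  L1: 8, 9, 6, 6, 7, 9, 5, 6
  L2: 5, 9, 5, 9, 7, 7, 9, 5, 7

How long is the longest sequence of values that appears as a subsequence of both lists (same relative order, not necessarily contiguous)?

4

Let dp[i][j] be the LCS length of the first i values of L1 and the first j values of L2. dp[i][j] = dp[i-1][j-1]+1 when the i-th and j-th values match, else max(dp[i-1][j], dp[i][j-1]).
    ·  5  9  5  9  7  7  9  5  7
 ·  0  0  0  0  0  0  0  0  0  0
 8  0  0  0  0  0  0  0  0  0  0
 9  0  0  1  1  1  1  1  1  1  1
 6  0  0  1  1  1  1  1  1  1  1
 6  0  0  1  1  1  1  1  1  1  1
 7  0  0  1  1  1  2  2  2  2  2
 9  0  0  1  1  2  2  2  3  3  3
 5  0  1  1  2  2  2  2  3  4  4
 6  0  1  1  2  2  2  2  3  4  4
dp[8][9] = 4. One LCS (by backtracking along matches): 9, 7, 9, 5.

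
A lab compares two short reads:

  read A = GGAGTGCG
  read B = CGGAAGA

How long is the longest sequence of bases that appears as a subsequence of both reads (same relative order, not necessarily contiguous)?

Let dp[i][j] be the LCS length of the first i bases of read A and the first j bases of read B. dp[i][j] = dp[i-1][j-1]+1 when the i-th and j-th bases match, else max(dp[i-1][j], dp[i][j-1]).
    ·  C  G  G  A  A  G  A
 ·  0  0  0  0  0  0  0  0
 G  0  0  1  1  1  1  1  1
 G  0  0  1  2  2  2  2  2
 A  0  0  1  2  3  3  3  3
 G  0  0  1  2  3  3  4  4
 T  0  0  1  2  3  3  4  4
 G  0  0  1  2  3  3  4  4
 C  0  1  1  2  3  3  4  4
 G  0  1  2  2  3  3  4  4
dp[8][7] = 4. One LCS (by backtracking along matches): GGAG.

4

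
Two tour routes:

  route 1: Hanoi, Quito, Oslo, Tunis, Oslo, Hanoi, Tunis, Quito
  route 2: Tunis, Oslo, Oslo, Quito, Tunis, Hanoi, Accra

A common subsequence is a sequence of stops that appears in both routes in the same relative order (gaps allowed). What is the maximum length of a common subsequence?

Pick Quito (route 1 #2, route 2 #4), Tunis (route 1 #4, route 2 #5), Hanoi (route 1 #6, route 2 #6); all 3 stops appear in both, in order. dp[8][7] = 3 confirms this is the maximum.

3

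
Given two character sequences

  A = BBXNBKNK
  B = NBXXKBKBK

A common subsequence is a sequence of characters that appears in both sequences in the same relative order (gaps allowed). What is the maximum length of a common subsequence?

5

Let dp[i][j] be the LCS length of the first i characters of A and the first j characters of B. dp[i][j] = dp[i-1][j-1]+1 when the i-th and j-th characters match, else max(dp[i-1][j], dp[i][j-1]).
    ·  N  B  X  X  K  B  K  B  K
 ·  0  0  0  0  0  0  0  0  0  0
 B  0  0  1  1  1  1  1  1  1  1
 B  0  0  1  1  1  1  2  2  2  2
 X  0  0  1  2  2  2  2  2  2  2
 N  0  1  1  2  2  2  2  2  2  2
 B  0  1  2  2  2  2  3  3  3  3
 K  0  1  2  2  2  3  3  4  4  4
 N  0  1  2  2  2  3  3  4  4  4
 K  0  1  2  2  2  3  3  4  4  5
dp[8][9] = 5. One LCS (by backtracking along matches): BXBKK.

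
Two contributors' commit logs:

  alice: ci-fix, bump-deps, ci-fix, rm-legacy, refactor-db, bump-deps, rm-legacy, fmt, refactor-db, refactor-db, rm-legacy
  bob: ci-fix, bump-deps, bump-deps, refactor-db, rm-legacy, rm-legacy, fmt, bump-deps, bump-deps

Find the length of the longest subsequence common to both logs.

Match ci-fix at alice[1]=bob[1], bump-deps at alice[2]=bob[3], rm-legacy at alice[4]=bob[5], rm-legacy at alice[7]=bob[6], fmt at alice[8]=bob[7] — 5 commits in the same relative order in both. Since dp[11][9] = 5, nothing longer is possible.

5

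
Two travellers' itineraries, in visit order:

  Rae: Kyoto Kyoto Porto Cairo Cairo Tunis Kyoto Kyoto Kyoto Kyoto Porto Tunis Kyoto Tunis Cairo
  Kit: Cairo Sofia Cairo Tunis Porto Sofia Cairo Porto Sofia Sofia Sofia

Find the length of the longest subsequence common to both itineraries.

Match Cairo at Rae[4]=Kit[1] → Cairo at Rae[5]=Kit[3] → Tunis at Rae[6]=Kit[4] → Porto at Rae[11]=Kit[5] → Cairo at Rae[15]=Kit[7] — 5 stops in the same relative order in both. dp[15][11] = 5 confirms this is the maximum.

5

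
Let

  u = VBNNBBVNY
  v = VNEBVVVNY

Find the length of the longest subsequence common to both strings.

6

Let dp[i][j] be the LCS length of the first i characters of u and the first j characters of v. dp[i][j] = dp[i-1][j-1]+1 when the i-th and j-th characters match, else max(dp[i-1][j], dp[i][j-1]).
    ·  V  N  E  B  V  V  V  N  Y
 ·  0  0  0  0  0  0  0  0  0  0
 V  0  1  1  1  1  1  1  1  1  1
 B  0  1  1  1  2  2  2  2  2  2
 N  0  1  2  2  2  2  2  2  3  3
 N  0  1  2  2  2  2  2  2  3  3
 B  0  1  2  2  3  3  3  3  3  3
 B  0  1  2  2  3  3  3  3  3  3
 V  0  1  2  2  3  4  4  4  4  4
 N  0  1  2  2  3  4  4  4  5  5
 Y  0  1  2  2  3  4  4  4  5  6
dp[9][9] = 6. One LCS (by backtracking along matches): VNBVNY.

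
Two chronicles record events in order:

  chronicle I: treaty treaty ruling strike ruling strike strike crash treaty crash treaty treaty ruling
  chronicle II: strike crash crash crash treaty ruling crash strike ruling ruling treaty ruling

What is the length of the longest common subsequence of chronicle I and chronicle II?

One common subsequence of length 6: treaty (chronicle I #2, chronicle II #5), then ruling (chronicle I #3, chronicle II #6), then strike (chronicle I #4, chronicle II #8), then ruling (chronicle I #5, chronicle II #10), then treaty (chronicle I #12, chronicle II #11), then ruling (chronicle I #13, chronicle II #12), and the DP table's final entry dp[13][12] is also 6, so no common subsequence is longer.

6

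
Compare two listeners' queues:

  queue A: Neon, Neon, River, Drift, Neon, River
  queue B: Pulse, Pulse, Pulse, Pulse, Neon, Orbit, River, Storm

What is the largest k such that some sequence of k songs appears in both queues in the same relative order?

2

Match Neon at queue A[1]=queue B[5], River at queue A[3]=queue B[7] — 2 songs in the same relative order in both. Since dp[6][8] = 2, nothing longer is possible.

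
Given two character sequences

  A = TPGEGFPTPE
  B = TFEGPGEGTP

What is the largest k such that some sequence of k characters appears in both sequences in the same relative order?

Let dp[i][j] be the LCS length of the first i characters of A and the first j characters of B. dp[i][j] = dp[i-1][j-1]+1 when the i-th and j-th characters match, else max(dp[i-1][j], dp[i][j-1]).
    ·  T  F  E  G  P  G  E  G  T  P
 ·  0  0  0  0  0  0  0  0  0  0  0
 T  0  1  1  1  1  1  1  1  1  1  1
 P  0  1  1  1  1  2  2  2  2  2  2
 G  0  1  1  1  2  2  3  3  3  3  3
 E  0  1  1  2  2  2  3  4  4  4  4
 G  0  1  1  2  3  3  3  4  5  5  5
 F  0  1  2  2  3  3  3  4  5  5  5
 P  0  1  2  2  3  4  4  4  5  5  6
 T  0  1  2  2  3  4  4  4  5  6  6
 P  0  1  2  2  3  4  4  4  5  6  7
 E  0  1  2  3  3  4  4  5  5  6  7
dp[10][10] = 7. One LCS (by backtracking along matches): TPGEGTP.

7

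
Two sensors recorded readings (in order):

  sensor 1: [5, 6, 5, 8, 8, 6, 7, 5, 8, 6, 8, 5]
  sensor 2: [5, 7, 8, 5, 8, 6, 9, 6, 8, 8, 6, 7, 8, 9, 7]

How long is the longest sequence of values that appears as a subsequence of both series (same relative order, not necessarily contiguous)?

Taking 5 at sensor 1[1]=sensor 2[4], then 6 at sensor 1[2]=sensor 2[8], then 8 at sensor 1[4]=sensor 2[9], then 8 at sensor 1[5]=sensor 2[10], then 6 at sensor 1[6]=sensor 2[11], then 7 at sensor 1[7]=sensor 2[12], then 8 at sensor 1[9]=sensor 2[13] gives a common subsequence of length 7. Since dp[12][15] = 7, nothing longer is possible.

7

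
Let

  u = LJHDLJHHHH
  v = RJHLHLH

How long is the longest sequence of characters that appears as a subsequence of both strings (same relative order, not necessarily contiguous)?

5

Taking J [2,2] → H [3,3] → L [5,4] → H [7,5] → H [10,7] gives a common subsequence of length 5. dp[10][7] = 5 confirms this is the maximum.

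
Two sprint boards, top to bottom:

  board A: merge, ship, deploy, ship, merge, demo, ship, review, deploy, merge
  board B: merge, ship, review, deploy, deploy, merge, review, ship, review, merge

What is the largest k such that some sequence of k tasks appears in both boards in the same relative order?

One common subsequence of length 7: merge (board A #1, board B #1), then ship (board A #2, board B #2), then deploy (board A #3, board B #5), then merge (board A #5, board B #6), then ship (board A #7, board B #8), then review (board A #8, board B #9), then merge (board A #10, board B #10). Since dp[10][10] = 7, nothing longer is possible.

7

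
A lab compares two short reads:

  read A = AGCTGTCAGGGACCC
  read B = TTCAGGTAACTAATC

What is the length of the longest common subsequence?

9

Taking T [4,1] → T [6,2] → C [7,3] → A [8,4] → G [9,5] → G [10,6] → A [12,9] → C [13,10] → C [15,15] gives a common subsequence of length 9. The LCS DP gives dp[15][15] = 9, so this is optimal.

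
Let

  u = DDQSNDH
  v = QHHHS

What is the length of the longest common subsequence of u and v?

2

Pick Q (u #3, v #1) → S (u #4, v #5); all 2 characters appear in both, in order. Since dp[7][5] = 2, nothing longer is possible.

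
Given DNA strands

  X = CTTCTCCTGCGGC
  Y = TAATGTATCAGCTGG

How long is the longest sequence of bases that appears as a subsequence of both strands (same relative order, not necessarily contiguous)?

8

One common subsequence of length 8: T (X #2, Y #4); then T (X #3, Y #6); then T (X #5, Y #8); then C (X #6, Y #9); then C (X #7, Y #12); then T (X #8, Y #13); then G (X #11, Y #14); then G (X #12, Y #15). Since dp[13][15] = 8, nothing longer is possible.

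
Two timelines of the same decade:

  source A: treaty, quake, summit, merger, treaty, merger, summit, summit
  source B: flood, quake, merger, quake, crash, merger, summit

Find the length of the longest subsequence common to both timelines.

4

Pick quake (source A #2, source B #2), merger (source A #4, source B #3), merger (source A #6, source B #6), summit (source A #8, source B #7); all 4 events appear in both, in order. The LCS DP gives dp[8][7] = 4, so this is optimal.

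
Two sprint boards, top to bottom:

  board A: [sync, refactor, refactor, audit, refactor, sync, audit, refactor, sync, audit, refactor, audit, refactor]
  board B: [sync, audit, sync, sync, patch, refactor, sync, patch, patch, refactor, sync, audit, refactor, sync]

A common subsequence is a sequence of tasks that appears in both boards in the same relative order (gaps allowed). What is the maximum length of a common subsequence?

Taking sync (board A #1, board B #1), then audit (board A #4, board B #2), then refactor (board A #5, board B #6), then sync (board A #6, board B #7), then refactor (board A #8, board B #10), then sync (board A #9, board B #11), then audit (board A #10, board B #12), then refactor (board A #11, board B #13) gives a common subsequence of length 8. The LCS DP gives dp[13][14] = 8, so this is optimal.

8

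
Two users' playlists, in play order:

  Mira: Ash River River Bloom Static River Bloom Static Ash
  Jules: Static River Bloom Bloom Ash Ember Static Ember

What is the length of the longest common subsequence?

Match River at Mira[3]=Jules[2] → Bloom at Mira[4]=Jules[3] → Bloom at Mira[7]=Jules[4] → Static at Mira[8]=Jules[7] — 4 songs in the same relative order in both, and the DP table's final entry dp[9][8] is also 4, so no common subsequence is longer.

4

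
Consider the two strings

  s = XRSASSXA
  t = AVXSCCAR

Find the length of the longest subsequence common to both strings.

Taking X [1,3] → S [3,4] → A [4,7] gives a common subsequence of length 3, and the DP table's final entry dp[8][8] is also 3, so no common subsequence is longer.

3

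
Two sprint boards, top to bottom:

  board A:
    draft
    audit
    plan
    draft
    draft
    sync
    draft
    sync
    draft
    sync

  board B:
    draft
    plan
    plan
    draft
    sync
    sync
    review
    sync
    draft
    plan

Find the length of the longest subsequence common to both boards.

Pick draft at board A[1]=board B[1], then plan at board A[3]=board B[3], then draft at board A[4]=board B[4], then sync at board A[6]=board B[6], then sync at board A[8]=board B[8], then draft at board A[9]=board B[9]; all 6 tasks appear in both, in order. dp[10][10] = 6 confirms this is the maximum.

6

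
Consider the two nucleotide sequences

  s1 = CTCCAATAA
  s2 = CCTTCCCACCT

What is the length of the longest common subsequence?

6

Taking C at s1[1]=s2[2]; then T at s1[2]=s2[4]; then C at s1[3]=s2[6]; then C at s1[4]=s2[7]; then A at s1[5]=s2[8]; then T at s1[7]=s2[11] gives a common subsequence of length 6, and the DP table's final entry dp[9][11] is also 6, so no common subsequence is longer.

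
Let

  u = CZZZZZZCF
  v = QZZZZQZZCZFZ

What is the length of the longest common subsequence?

One common subsequence of length 8: Z (u #2, v #2) → Z (u #3, v #3) → Z (u #4, v #4) → Z (u #5, v #5) → Z (u #6, v #7) → Z (u #7, v #8) → C (u #8, v #9) → F (u #9, v #11). dp[9][12] = 8 confirms this is the maximum.

8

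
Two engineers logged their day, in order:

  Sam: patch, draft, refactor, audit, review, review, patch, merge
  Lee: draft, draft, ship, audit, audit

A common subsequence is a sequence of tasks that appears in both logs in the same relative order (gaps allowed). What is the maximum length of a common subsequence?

2

Match draft [2,2] → audit [4,5] — 2 tasks in the same relative order in both. dp[8][5] = 2 confirms this is the maximum.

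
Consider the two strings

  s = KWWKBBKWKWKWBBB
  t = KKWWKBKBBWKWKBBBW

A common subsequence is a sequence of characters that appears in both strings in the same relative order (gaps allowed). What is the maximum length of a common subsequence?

13

One common subsequence of length 13: K [1,2], W [2,3], W [3,4], K [4,7], B [5,8], B [6,9], W [8,10], K [9,11], W [10,12], K [11,13], B [13,14], B [14,15], B [15,16]. The LCS DP gives dp[15][17] = 13, so this is optimal.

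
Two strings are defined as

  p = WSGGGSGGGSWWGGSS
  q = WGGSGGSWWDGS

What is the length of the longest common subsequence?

11

One common subsequence of length 11: W [1,1]; then G [4,2]; then G [5,3]; then S [6,4]; then G [8,5]; then G [9,6]; then S [10,7]; then W [11,8]; then W [12,9]; then G [14,11]; then S [16,12]. Since dp[16][12] = 11, nothing longer is possible.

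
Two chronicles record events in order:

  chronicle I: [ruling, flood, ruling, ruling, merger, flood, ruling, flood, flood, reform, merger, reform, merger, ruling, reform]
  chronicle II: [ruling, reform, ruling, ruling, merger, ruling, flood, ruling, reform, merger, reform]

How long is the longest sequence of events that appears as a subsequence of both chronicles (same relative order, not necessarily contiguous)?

9

One common subsequence of length 9: ruling (chronicle I #1, chronicle II #1); then ruling (chronicle I #3, chronicle II #3); then ruling (chronicle I #4, chronicle II #4); then merger (chronicle I #5, chronicle II #5); then flood (chronicle I #6, chronicle II #7); then ruling (chronicle I #7, chronicle II #8); then reform (chronicle I #12, chronicle II #9); then merger (chronicle I #13, chronicle II #10); then reform (chronicle I #15, chronicle II #11). Since dp[15][11] = 9, nothing longer is possible.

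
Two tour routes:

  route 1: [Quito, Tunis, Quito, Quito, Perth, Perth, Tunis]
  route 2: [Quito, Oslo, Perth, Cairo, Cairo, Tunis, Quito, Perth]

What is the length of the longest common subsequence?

4

Match Quito [1,1], Tunis [2,6], Quito [4,7], Perth [6,8] — 4 stops in the same relative order in both. The LCS DP gives dp[7][8] = 4, so this is optimal.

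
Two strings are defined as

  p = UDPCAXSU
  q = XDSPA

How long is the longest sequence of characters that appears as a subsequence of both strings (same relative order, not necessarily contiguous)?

Match D at p[2]=q[2]; then P at p[3]=q[4]; then A at p[5]=q[5] — 3 characters in the same relative order in both. The LCS DP gives dp[8][5] = 3, so this is optimal.

3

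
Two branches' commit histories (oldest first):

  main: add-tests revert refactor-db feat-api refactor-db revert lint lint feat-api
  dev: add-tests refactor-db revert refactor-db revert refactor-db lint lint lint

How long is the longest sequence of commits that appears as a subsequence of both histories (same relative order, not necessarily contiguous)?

6

One common subsequence of length 6: add-tests (main #1, dev #1); then revert (main #2, dev #3); then refactor-db (main #3, dev #4); then refactor-db (main #5, dev #6); then lint (main #7, dev #8); then lint (main #8, dev #9). The LCS DP gives dp[9][9] = 6, so this is optimal.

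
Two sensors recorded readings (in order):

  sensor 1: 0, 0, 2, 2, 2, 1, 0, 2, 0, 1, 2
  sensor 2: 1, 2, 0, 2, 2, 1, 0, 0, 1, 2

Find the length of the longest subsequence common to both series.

8

Let dp[i][j] be the LCS length of the first i values of sensor 1 and the first j values of sensor 2. dp[i][j] = dp[i-1][j-1]+1 when the i-th and j-th values match, else max(dp[i-1][j], dp[i][j-1]).
    ·  1  2  0  2  2  1  0  0  1  2
 ·  0  0  0  0  0  0  0  0  0  0  0
 0  0  0  0  1  1  1  1  1  1  1  1
 0  0  0  0  1  1  1  1  2  2  2  2
 2  0  0  1  1  2  2  2  2  2  2  3
 2  0  0  1  1  2  3  3  3  3  3  3
 2  0  0  1  1  2  3  3  3  3  3  4
 1  0  1  1  1  2  3  4  4  4  4  4
 0  0  1  1  2  2  3  4  5  5  5  5
 2  0  1  2  2  3  3  4  5  5  5  6
 0  0  1  2  3  3  3  4  5  6  6  6
 1  0  1  2  3  3  3  4  5  6  7  7
 2  0  1  2  3  4  4  4  5  6  7  8
dp[11][10] = 8. One LCS (by backtracking along matches): 0, 2, 2, 1, 0, 0, 1, 2.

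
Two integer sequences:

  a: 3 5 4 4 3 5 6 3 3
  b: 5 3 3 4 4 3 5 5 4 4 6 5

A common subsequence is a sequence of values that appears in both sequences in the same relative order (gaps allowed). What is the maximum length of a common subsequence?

Pick 3 at a[1]=b[3], 4 at a[3]=b[4], 4 at a[4]=b[5], 3 at a[5]=b[6], 5 at a[6]=b[8], 6 at a[7]=b[11]; all 6 values appear in both, in order, and the DP table's final entry dp[9][12] is also 6, so no common subsequence is longer.

6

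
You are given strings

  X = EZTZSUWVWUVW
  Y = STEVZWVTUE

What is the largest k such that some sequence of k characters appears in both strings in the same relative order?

Taking E at X[1]=Y[3]; then Z at X[4]=Y[5]; then W at X[7]=Y[6]; then V at X[8]=Y[7]; then U at X[10]=Y[9] gives a common subsequence of length 5. dp[12][10] = 5 confirms this is the maximum.

5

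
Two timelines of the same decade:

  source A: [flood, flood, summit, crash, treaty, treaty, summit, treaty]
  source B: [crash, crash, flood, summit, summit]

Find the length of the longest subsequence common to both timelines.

Taking flood (source A #2, source B #3), summit (source A #3, source B #4), summit (source A #7, source B #5) gives a common subsequence of length 3, and the DP table's final entry dp[8][5] is also 3, so no common subsequence is longer.

3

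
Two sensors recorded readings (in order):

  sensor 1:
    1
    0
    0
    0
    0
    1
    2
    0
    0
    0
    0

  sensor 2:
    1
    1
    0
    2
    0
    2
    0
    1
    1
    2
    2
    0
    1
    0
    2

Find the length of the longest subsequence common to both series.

8

Match 1 [1,2], 0 [2,3], 0 [3,5], 0 [4,7], 1 [6,9], 2 [7,11], 0 [8,12], 0 [9,14] — 8 values in the same relative order in both, and the DP table's final entry dp[11][15] is also 8, so no common subsequence is longer.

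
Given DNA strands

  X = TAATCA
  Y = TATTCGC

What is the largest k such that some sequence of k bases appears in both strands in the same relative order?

Pick T [1,1], then A [2,2], then T [4,4], then C [5,7]; all 4 bases appear in both, in order. The LCS DP gives dp[6][7] = 4, so this is optimal.

4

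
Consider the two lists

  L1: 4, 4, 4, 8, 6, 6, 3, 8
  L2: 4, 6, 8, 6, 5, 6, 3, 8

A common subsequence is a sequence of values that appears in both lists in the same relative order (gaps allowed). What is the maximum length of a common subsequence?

6

One common subsequence of length 6: 4 (L1 #1, L2 #1), 8 (L1 #4, L2 #3), 6 (L1 #5, L2 #4), 6 (L1 #6, L2 #6), 3 (L1 #7, L2 #7), 8 (L1 #8, L2 #8). dp[8][8] = 6 confirms this is the maximum.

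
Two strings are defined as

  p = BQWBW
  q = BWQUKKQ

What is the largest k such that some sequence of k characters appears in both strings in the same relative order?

Taking B (p #1, q #1); then Q (p #2, q #7) gives a common subsequence of length 2. The LCS DP gives dp[5][7] = 2, so this is optimal.

2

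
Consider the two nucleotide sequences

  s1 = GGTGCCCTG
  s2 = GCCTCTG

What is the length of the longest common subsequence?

Let dp[i][j] be the LCS length of the first i bases of s1 and the first j bases of s2. dp[i][j] = dp[i-1][j-1]+1 when the i-th and j-th bases match, else max(dp[i-1][j], dp[i][j-1]).
    ·  G  C  C  T  C  T  G
 ·  0  0  0  0  0  0  0  0
 G  0  1  1  1  1  1  1  1
 G  0  1  1  1  1  1  1  2
 T  0  1  1  1  2  2  2  2
 G  0  1  1  1  2  2  2  3
 C  0  1  2  2  2  3  3  3
 C  0  1  2  3  3  3  3  3
 C  0  1  2  3  3  4  4  4
 T  0  1  2  3  4  4  5  5
 G  0  1  2  3  4  4  5  6
dp[9][7] = 6. One LCS (by backtracking along matches): GCCCTG.

6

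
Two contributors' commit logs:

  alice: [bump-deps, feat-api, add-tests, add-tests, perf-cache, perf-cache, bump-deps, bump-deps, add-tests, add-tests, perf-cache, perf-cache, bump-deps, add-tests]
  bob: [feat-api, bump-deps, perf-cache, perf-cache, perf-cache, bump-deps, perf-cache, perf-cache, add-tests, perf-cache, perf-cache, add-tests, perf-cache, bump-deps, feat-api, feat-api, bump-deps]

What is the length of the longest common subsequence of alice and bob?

Pick bump-deps [1,2], perf-cache [5,4], perf-cache [6,5], bump-deps [7,6], add-tests [9,9], add-tests [10,12], perf-cache [11,13], bump-deps [13,17]; all 8 commits appear in both, in order. The LCS DP gives dp[14][17] = 8, so this is optimal.

8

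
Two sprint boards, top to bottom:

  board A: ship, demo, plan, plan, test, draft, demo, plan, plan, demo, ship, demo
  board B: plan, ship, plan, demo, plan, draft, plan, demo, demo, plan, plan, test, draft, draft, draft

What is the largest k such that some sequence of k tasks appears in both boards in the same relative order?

Match ship [1,2] → demo [2,4] → plan [3,5] → plan [4,7] → demo [7,9] → plan [8,10] → plan [9,11] — 7 tasks in the same relative order in both. The LCS DP gives dp[12][15] = 7, so this is optimal.

7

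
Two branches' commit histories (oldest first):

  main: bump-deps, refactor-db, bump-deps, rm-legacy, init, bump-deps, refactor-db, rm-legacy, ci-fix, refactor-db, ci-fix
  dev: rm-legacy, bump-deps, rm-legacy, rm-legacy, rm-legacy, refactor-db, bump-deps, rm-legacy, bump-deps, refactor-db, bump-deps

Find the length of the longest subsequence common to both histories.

Pick bump-deps (main #1, dev #2), refactor-db (main #2, dev #6), bump-deps (main #3, dev #7), rm-legacy (main #4, dev #8), bump-deps (main #6, dev #9), refactor-db (main #7, dev #10); all 6 commits appear in both, in order, and the DP table's final entry dp[11][11] is also 6, so no common subsequence is longer.

6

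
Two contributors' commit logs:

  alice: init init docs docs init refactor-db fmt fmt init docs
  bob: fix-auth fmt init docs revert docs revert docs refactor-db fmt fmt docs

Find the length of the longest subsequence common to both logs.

One common subsequence of length 7: init (alice #1, bob #3); then docs (alice #3, bob #6); then docs (alice #4, bob #8); then refactor-db (alice #6, bob #9); then fmt (alice #7, bob #10); then fmt (alice #8, bob #11); then docs (alice #10, bob #12), and the DP table's final entry dp[10][12] is also 7, so no common subsequence is longer.

7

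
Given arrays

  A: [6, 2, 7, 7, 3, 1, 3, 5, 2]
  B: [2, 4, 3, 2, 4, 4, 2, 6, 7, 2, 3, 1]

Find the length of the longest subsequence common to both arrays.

Let dp[i][j] be the LCS length of the first i values of A and the first j values of B. dp[i][j] = dp[i-1][j-1]+1 when the i-th and j-th values match, else max(dp[i-1][j], dp[i][j-1]).
    ·  2  4  3  2  4  4  2  6  7  2  3  1
 ·  0  0  0  0  0  0  0  0  0  0  0  0  0
 6  0  0  0  0  0  0  0  0  1  1  1  1  1
 2  0  1  1  1  1  1  1  1  1  1  2  2  2
 7  0  1  1  1  1  1  1  1  1  2  2  2  2
 7  0  1  1  1  1  1  1  1  1  2  2  2  2
 3  0  1  1  2  2  2  2  2  2  2  2  3  3
 1  0  1  1  2  2  2  2  2  2  2  2  3  4
 3  0  1  1  2  2  2  2  2  2  2  2  3  4
 5  0  1  1  2  2  2  2  2  2  2  2  3  4
 2  0  1  1  2  3  3  3  3  3  3  3  3  4
dp[9][12] = 4. One LCS (by backtracking along matches): 6, 2, 3, 1.

4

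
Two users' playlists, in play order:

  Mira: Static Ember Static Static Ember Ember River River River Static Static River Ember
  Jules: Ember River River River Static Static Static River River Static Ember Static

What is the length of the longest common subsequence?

Pick Ember at Mira[6]=Jules[1], then River at Mira[7]=Jules[2], then River at Mira[8]=Jules[3], then River at Mira[9]=Jules[4], then Static at Mira[10]=Jules[6], then Static at Mira[11]=Jules[7], then River at Mira[12]=Jules[9], then Ember at Mira[13]=Jules[11]; all 8 songs appear in both, in order. The LCS DP gives dp[13][12] = 8, so this is optimal.

8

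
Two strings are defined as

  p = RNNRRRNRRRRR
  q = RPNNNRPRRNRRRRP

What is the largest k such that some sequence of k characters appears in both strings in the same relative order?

11

Taking R [1,1]; then N [2,4]; then N [3,5]; then R [4,6]; then R [5,8]; then R [6,9]; then N [7,10]; then R [8,11]; then R [9,12]; then R [10,13]; then R [11,14] gives a common subsequence of length 11. The LCS DP gives dp[12][15] = 11, so this is optimal.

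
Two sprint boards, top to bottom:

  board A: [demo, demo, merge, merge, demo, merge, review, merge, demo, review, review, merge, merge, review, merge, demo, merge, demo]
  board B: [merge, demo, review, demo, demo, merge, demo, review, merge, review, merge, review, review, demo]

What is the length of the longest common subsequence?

Taking demo at board A[1]=board B[4]; then demo at board A[2]=board B[5]; then merge at board A[4]=board B[6]; then demo at board A[5]=board B[7]; then merge at board A[6]=board B[9]; then review at board A[7]=board B[10]; then merge at board A[8]=board B[11]; then review at board A[11]=board B[12]; then review at board A[14]=board B[13]; then demo at board A[18]=board B[14] gives a common subsequence of length 10. Since dp[18][14] = 10, nothing longer is possible.

10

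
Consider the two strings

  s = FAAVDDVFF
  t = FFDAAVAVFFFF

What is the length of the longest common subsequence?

Taking F [1,2], A [2,4], A [3,5], V [4,6], V [7,8], F [8,11], F [9,12] gives a common subsequence of length 7, and the DP table's final entry dp[9][12] is also 7, so no common subsequence is longer.

7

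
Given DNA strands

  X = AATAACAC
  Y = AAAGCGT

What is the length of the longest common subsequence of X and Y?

4

Let dp[i][j] be the LCS length of the first i bases of X and the first j bases of Y. dp[i][j] = dp[i-1][j-1]+1 when the i-th and j-th bases match, else max(dp[i-1][j], dp[i][j-1]).
    ·  A  A  A  G  C  G  T
 ·  0  0  0  0  0  0  0  0
 A  0  1  1  1  1  1  1  1
 A  0  1  2  2  2  2  2  2
 T  0  1  2  2  2  2  2  3
 A  0  1  2  3  3  3  3  3
 A  0  1  2  3  3  3  3  3
 C  0  1  2  3  3  4  4  4
 A  0  1  2  3  3  4  4  4
 C  0  1  2  3  3  4  4  4
dp[8][7] = 4. One LCS (by backtracking along matches): AAAC.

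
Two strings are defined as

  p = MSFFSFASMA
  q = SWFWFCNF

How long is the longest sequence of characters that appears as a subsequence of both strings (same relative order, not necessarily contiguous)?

4

Taking S [2,1] → F [3,3] → F [4,5] → F [6,8] gives a common subsequence of length 4. dp[10][8] = 4 confirms this is the maximum.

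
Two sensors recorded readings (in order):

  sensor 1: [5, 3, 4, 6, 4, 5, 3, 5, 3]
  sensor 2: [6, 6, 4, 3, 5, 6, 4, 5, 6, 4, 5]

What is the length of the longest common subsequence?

Let dp[i][j] be the LCS length of the first i values of sensor 1 and the first j values of sensor 2. dp[i][j] = dp[i-1][j-1]+1 when the i-th and j-th values match, else max(dp[i-1][j], dp[i][j-1]).
    ·  6  6  4  3  5  6  4  5  6  4  5
 ·  0  0  0  0  0  0  0  0  0  0  0  0
 5  0  0  0  0  0  1  1  1  1  1  1  1
 3  0  0  0  0  1  1  1  1  1  1  1  1
 4  0  0  0  1  1  1  1  2  2  2  2  2
 6  0  1  1  1  1  1  2  2  2  3  3  3
 4  0  1  1  2  2  2  2  3  3  3  4  4
 5  0  1  1  2  2  3  3  3  4  4  4  5
 3  0  1  1  2  3  3  3  3  4  4  4  5
 5  0  1  1  2  3  4  4  4  4  4  4  5
 3  0  1  1  2  3  4  4  4  4  4  4  5
dp[9][11] = 5. One LCS (by backtracking along matches): 5, 4, 6, 4, 5.

5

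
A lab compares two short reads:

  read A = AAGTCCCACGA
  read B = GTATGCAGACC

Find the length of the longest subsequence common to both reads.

6

Let dp[i][j] be the LCS length of the first i bases of read A and the first j bases of read B. dp[i][j] = dp[i-1][j-1]+1 when the i-th and j-th bases match, else max(dp[i-1][j], dp[i][j-1]).
    ·  G  T  A  T  G  C  A  G  A  C  C
 ·  0  0  0  0  0  0  0  0  0  0  0  0
 A  0  0  0  1  1  1  1  1  1  1  1  1
 A  0  0  0  1  1  1  1  2  2  2  2  2
 G  0  1  1  1  1  2  2  2  3  3  3  3
 T  0  1  2  2  2  2  2  2  3  3  3  3
 C  0  1  2  2  2  2  3  3  3  3  4  4
 C  0  1  2  2  2  2  3  3  3  3  4  5
 C  0  1  2  2  2  2  3  3  3  3  4  5
 A  0  1  2  3  3  3  3  4  4  4  4  5
 C  0  1  2  3  3  3  4  4  4  4  5  5
 G  0  1  2  3  3  4  4  4  5  5  5  5
 A  0  1  2  3  3  4  4  5  5  6  6  6
dp[11][11] = 6. One LCS (by backtracking along matches): AGCAGA.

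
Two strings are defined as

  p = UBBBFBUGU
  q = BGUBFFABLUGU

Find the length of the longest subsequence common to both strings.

7

One common subsequence of length 7: U [1,3], B [2,4], F [5,6], B [6,8], U [7,10], G [8,11], U [9,12]. The LCS DP gives dp[9][12] = 7, so this is optimal.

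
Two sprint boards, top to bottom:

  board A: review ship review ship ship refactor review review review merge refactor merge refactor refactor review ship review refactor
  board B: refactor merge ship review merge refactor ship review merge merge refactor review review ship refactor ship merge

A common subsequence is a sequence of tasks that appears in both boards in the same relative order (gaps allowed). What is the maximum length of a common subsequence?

Match ship (board A #2, board B #3), then review (board A #3, board B #4), then ship (board A #5, board B #7), then review (board A #9, board B #8), then merge (board A #10, board B #9), then merge (board A #12, board B #10), then refactor (board A #13, board B #11), then review (board A #15, board B #13), then ship (board A #16, board B #14), then refactor (board A #18, board B #15) — 10 tasks in the same relative order in both. The LCS DP gives dp[18][17] = 10, so this is optimal.

10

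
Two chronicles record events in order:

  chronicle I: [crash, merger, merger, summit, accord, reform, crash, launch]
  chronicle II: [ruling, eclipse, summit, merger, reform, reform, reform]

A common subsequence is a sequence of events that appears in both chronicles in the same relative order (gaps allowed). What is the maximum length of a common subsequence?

2

Taking merger at chronicle I[2]=chronicle II[4] → reform at chronicle I[6]=chronicle II[7] gives a common subsequence of length 2, and the DP table's final entry dp[8][7] is also 2, so no common subsequence is longer.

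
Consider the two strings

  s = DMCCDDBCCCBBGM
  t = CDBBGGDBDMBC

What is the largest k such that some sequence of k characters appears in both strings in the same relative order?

Pick C [4,1], D [6,2], B [7,3], B [11,4], B [12,8], M [14,10]; all 6 characters appear in both, in order. dp[14][12] = 6 confirms this is the maximum.

6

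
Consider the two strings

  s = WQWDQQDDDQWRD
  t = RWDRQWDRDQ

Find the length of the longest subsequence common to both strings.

Let dp[i][j] be the LCS length of the first i characters of s and the first j characters of t. dp[i][j] = dp[i-1][j-1]+1 when the i-th and j-th characters match, else max(dp[i-1][j], dp[i][j-1]).
    ·  R  W  D  R  Q  W  D  R  D  Q
 ·  0  0  0  0  0  0  0  0  0  0  0
 W  0  0  1  1  1  1  1  1  1  1  1
 Q  0  0  1  1  1  2  2  2  2  2  2
 W  0  0  1  1  1  2  3  3  3  3  3
 D  0  0  1  2  2  2  3  4  4  4  4
 Q  0  0  1  2  2  3  3  4  4  4  5
 Q  0  0  1  2  2  3  3  4  4  4  5
 D  0  0  1  2  2  3  3  4  4  5  5
 D  0  0  1  2  2  3  3  4  4  5  5
 D  0  0  1  2  2  3  3  4  4  5  5
 Q  0  0  1  2  2  3  3  4  4  5  6
 W  0  0  1  2  2  3  4  4  4  5  6
 R  0  1  1  2  3  3  4  4  5  5  6
 D  0  1  1  2  3  3  4  5  5  6  6
dp[13][10] = 6. One LCS (by backtracking along matches): WQWDDQ.

6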